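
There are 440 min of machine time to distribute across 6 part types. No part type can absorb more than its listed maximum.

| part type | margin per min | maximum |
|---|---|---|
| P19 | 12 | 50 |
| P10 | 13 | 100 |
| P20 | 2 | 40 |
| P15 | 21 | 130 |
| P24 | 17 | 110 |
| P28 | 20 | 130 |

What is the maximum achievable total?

Highest margin per min first: P15 21 > P28 20 > P24 17 > P10 13 > P19 12 > P20 2.
Give P15 130 to hit its cap of 130 ; 310 left.
P28 takes 130 to reach its cap of 130 ; 180 left.
Give P24 110 to hit its cap of 110 ; 70 left.
P10: +70 (room for 100) → 70. Pool exhausted.
Total = 13×70 + 21×130 + 17×110 + 20×130 = 8110.

8110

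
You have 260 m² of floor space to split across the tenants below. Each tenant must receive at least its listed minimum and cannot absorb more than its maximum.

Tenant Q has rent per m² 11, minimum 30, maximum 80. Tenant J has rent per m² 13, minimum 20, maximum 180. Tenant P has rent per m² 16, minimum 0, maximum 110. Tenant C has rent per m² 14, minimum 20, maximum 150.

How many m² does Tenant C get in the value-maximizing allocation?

100

Meeting every minimum uses 30+20+0+20 = 70 m², leaving 190.
Order the tenants by rent per m²: Tenant P 16 > Tenant C 14 > Tenant J 13 > Tenant Q 11.
Tenant P: +110 to 110 (cap) ; 80 left.
Tenant C has room for 130 more but only 80 remain, so it gets 100.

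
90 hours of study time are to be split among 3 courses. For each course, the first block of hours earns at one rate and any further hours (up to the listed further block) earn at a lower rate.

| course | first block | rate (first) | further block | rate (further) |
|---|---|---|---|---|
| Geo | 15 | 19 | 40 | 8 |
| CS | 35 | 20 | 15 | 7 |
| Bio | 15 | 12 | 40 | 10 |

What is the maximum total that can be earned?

1415

Treat each block as its own option and order by rate: CS/tier1 20 > Geo/tier1 19 > Bio/tier1 12 > Bio/tier2 10 > Geo/tier2 8 > CS/tier2 7.
Fill CS tier1 block (35 at 20) ; 55 left.
Fill Geo tier1 block (15 at 19) ; 40 left.
Bio/tier1 (12): +15 ; 25 left.
Bio tier2 at 10: only 25 left, fill 25.
Total = 20×35 + 19×15 + 12×15 + 10×25 = 1415.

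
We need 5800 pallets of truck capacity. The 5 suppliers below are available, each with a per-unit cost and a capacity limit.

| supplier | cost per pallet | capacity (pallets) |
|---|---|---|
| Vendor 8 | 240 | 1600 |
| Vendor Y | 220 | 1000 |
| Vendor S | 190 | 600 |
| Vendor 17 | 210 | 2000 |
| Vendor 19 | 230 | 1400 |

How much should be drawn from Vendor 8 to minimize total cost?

Cheapest first:
Take 600 from Vendor S at 190 — need 5200 more.
Take 2000 from Vendor 17 at 210 — need 3200 more.
Take 1000 from Vendor Y at 220 — need 2200 more.
Vendor 19 (230): use full 1400 — 800 pallets to go.
Take 800 from Vendor 8 at 240 to finish.

800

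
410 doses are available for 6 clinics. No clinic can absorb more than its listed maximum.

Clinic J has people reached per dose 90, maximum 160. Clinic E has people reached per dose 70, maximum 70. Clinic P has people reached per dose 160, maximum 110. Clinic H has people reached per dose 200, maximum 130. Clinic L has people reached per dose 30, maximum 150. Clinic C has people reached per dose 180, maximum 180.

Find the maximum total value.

74400

Highest people reached per dose first: Clinic H 200 > Clinic C 180 > Clinic P 160 > Clinic J 90 > Clinic E 70 > Clinic L 30.
Clinic H takes 130 to reach its cap of 130 → 280 left.
Give Clinic C 180 to hit its cap of 180 → 100 left.
Only 100 left; Clinic P takes them to reach 100.
Total = 160×100 + 200×130 + 180×180 = 74400.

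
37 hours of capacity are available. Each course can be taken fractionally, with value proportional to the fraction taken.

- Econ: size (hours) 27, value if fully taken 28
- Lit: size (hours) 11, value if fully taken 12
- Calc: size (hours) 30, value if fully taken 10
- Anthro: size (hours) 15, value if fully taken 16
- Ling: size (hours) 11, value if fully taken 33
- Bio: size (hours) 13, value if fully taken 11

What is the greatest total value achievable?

Best value per unit of size first: Ling 33/11≈3, Lit 12/11≈1.09, Anthro 16/15≈1.07, Econ 28/27≈1.04, Bio 11/13≈0.846, Calc 10/30≈0.333.
Take all of Ling (11 hours, value 33) — 26 hours left.
Lit: take in full, 11 hours for value 12 — 15 left.
Take all of Anthro (15 hours, value 16) — 0 hours left.
Total value = 61.

61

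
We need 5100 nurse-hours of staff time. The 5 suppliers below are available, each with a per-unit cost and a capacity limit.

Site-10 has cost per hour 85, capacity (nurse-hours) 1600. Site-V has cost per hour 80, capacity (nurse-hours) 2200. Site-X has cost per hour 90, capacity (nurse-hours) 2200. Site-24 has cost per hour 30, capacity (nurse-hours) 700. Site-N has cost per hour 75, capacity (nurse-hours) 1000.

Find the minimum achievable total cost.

Cheapest first:
Site-24 at 30: take all 700 nurse-hours → 4400 still needed.
Take 1000 from Site-N at 75 → need 3400 more.
Site-V (80): use full 2200 → 1200 nurse-hours to go.
Site-10 at 85: take 1200 of its 1600 → requirement met.
Site-X: unused.
Cost = 700×30 + 1000×75 + 2200×80 + 1200×85 = 374000.

374000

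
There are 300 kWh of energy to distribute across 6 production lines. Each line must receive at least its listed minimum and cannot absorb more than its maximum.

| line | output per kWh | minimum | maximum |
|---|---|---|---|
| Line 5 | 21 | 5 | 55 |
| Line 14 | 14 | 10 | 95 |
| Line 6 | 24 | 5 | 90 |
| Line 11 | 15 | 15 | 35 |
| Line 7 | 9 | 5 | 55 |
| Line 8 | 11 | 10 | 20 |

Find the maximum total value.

Meeting every minimum uses 5+10+5+15+5+10 = 50 kWh, leaving 250.
Order the production lines by output per kWh: Line 6 24 > Line 5 21 > Line 11 15 > Line 14 14 > Line 8 11 > Line 7 9.
Give Line 6 85 more to hit its cap of 90 ; 165 left.
Line 5 takes 50 more to reach its cap of 55 ; 115 left.
Give Line 11 20 more to hit its cap of 35 ; 95 left.
Give Line 14 85 more to hit its cap of 95 ; 10 left.
Give Line 8 10 more to hit its cap of 20 ; 0 left.
Total = 21×55 + 14×95 + 24×90 + 15×35 + 9×5 + 11×20 = 5435.

5435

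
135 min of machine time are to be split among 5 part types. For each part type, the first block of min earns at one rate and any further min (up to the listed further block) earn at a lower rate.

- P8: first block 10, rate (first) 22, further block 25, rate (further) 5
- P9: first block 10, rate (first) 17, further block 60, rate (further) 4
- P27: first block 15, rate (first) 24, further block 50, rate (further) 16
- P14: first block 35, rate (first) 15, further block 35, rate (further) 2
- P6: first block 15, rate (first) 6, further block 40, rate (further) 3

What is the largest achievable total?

Order all 10 blocks by rate: P27/tier1 24 > P8/tier1 22 > P9/tier1 17 > P27/tier2 16 > P14/tier1 15 > P6/tier1 6 > P8/tier2 5 > P9/tier2 4 > P6/tier2 3 > P14/tier2 2.
P27 tier1 at 24: fill all 15 → 120 left.
P8 tier1 at 22: fill all 10 → 110 left.
Fill P9 tier1 block (10 at 17) → 100 left.
Fill P27 tier2 block (50 at 16) → 50 left.
P14 tier1 at 15: fill all 35 → 15 left.
P6/tier1 (6): +15 → 0 left.
Total = 24×15 + 22×10 + 17×10 + 16×50 + 15×35 + 6×15 = 2165.

2165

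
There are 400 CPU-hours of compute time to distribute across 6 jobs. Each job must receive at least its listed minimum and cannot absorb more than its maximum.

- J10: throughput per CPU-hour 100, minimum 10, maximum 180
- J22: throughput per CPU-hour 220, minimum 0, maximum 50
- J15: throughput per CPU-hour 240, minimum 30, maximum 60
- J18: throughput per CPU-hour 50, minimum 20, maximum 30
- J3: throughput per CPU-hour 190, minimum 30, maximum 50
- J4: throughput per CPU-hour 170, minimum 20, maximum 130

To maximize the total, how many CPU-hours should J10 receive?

Meeting every minimum uses 10+0+30+20+30+20 = 110 CPU-hours, leaving 290.
Rank by throughput per CPU-hour: J15 240 > J22 220 > J3 190 > J4 170 > J10 100 > J18 50.
J15: +30 to 60 (cap) → 260 left.
J22 takes 50 more to reach its cap of 50 → 210 left.
J3 takes 20 more to reach its cap of 50 → 190 left.
J4 takes 110 more to reach its cap of 130 → 80 left.
J10: +80 (room for 170) → 90. Pool exhausted.

90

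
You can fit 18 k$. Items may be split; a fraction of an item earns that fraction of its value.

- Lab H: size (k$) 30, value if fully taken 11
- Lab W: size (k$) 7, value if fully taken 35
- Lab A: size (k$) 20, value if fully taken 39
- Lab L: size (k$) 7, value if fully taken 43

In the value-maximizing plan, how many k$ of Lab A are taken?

4

Best value per unit of size first: Lab L 43/7≈6.14, Lab W 35/7≈5, Lab A 39/20≈1.95, Lab H 11/30≈0.367.
Lab L: take in full, 7 k$ for value 43 → 11 left.
Lab W: take in full, 7 k$ for value 35 → 4 left.
Fill the last 4 k$ with part of Lab A: 4/20 of it earns 7.8.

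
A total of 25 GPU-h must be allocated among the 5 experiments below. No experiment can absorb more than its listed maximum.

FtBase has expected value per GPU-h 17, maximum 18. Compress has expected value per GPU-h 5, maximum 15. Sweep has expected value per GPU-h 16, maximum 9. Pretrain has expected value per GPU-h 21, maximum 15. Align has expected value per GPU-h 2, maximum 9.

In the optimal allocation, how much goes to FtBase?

10

Highest expected value per GPU-h first: Pretrain 21 > FtBase 17 > Sweep 16 > Compress 5 > Align 2.
Give Pretrain 15 to hit its cap of 15 — 10 left.
FtBase has room for 18 but only 10 remain, so it gets 10.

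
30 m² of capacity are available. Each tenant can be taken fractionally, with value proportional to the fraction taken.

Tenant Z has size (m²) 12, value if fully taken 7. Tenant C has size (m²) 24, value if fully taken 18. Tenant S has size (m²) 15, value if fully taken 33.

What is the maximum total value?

Best value per unit of size first: Tenant S 33/15≈2.2, Tenant C 18/24≈0.75, Tenant Z 7/12≈0.583.
Take all of Tenant S (15 m², value 33) → 15 m² left.
15 m² left: a 15/24 share of Tenant C gives 18×15/24 = 11.25.
Total value = 44.25.

44.25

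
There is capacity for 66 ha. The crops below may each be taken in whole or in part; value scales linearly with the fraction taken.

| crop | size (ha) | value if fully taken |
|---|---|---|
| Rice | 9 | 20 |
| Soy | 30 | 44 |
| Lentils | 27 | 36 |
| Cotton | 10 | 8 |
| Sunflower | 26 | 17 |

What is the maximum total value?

100

Sort by value density: Rice 20/9≈2.22, Soy 44/30≈1.47, Lentils 36/27≈1.33, Cotton 8/10≈0.8, Sunflower 17/26≈0.654.
Take all of Rice (9 ha, value 20) ; 57 ha left.
Take all of Soy (30 ha, value 44) ; 27 ha left.
Lentils: take in full, 27 ha for value 36 ; 0 left.
Total value = 100.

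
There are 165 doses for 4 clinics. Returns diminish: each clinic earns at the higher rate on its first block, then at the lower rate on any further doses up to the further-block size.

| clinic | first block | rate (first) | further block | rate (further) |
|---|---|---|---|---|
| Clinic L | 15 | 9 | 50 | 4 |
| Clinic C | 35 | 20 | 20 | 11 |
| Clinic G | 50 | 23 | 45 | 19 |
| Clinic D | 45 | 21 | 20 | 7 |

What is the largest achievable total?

3460

Treat each block as its own option and order by rate: Clinic G/tier1 23 > Clinic D/tier1 21 > Clinic C/tier1 20 > Clinic G/tier2 19 > Clinic C/tier2 11 > Clinic L/tier1 9 > Clinic D/tier2 7 > Clinic L/tier2 4.
Fill Clinic G tier1 block (50 at 23) ; 115 left.
Clinic D tier1 at 21: fill all 45 ; 70 left.
Fill Clinic C tier1 block (35 at 20) ; 35 left.
35 remain; put them into Clinic G tier2 at 19.
Total = 23×50 + 21×45 + 20×35 + 19×35 = 3460.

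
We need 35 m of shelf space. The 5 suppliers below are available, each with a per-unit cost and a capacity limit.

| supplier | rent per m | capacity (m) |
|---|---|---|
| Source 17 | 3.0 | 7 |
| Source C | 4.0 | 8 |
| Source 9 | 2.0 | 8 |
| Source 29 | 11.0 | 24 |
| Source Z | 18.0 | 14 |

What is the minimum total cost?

201

Fill from the cheapest supplier first.
Take 8 from Source 9 at 2.0 — need 27 more.
Source 17 (3.0): use full 7 — 20 m to go.
Source C (4.0): use full 8 — 12 m to go.
Take 12 from Source 29 at 11.0 to finish.
Source Z: unused.
Cost = 8×2.0 + 7×3.0 + 8×4.0 + 12×11.0 = 201.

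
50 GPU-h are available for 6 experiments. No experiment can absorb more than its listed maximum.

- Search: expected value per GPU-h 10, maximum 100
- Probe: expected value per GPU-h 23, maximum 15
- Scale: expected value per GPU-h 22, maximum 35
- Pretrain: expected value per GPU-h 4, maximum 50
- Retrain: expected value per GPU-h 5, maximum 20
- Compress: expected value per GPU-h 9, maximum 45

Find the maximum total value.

Highest expected value per GPU-h first: Probe 23 > Scale 22 > Search 10 > Compress 9 > Retrain 5 > Pretrain 4.
Probe: +15 to 15 (cap) ; 35 left.
Give Scale 35 to hit its cap of 35 ; 0 left.
Total = 23×15 + 22×35 = 1115.

1115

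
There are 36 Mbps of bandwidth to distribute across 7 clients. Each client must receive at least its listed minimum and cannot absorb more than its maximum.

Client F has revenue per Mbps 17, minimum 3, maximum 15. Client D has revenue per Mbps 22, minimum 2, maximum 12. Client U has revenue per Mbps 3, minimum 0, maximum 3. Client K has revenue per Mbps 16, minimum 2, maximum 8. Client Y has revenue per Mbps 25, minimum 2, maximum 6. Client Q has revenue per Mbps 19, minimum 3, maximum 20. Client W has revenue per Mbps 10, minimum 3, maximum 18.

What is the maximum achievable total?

717

Meeting every minimum uses 3+2+0+2+2+3+3 = 15 Mbps, leaving 21.
Order the clients by revenue per Mbps: Client Y 25 > Client D 22 > Client Q 19 > Client F 17 > Client K 16 > Client W 10 > Client U 3.
Client Y takes 4 more to reach its cap of 6 ; 17 left.
Give Client D 10 more to hit its cap of 12 ; 7 left.
Client Q: +7 (room for 17) → 10. Pool exhausted.
Total = 17×3 + 22×12 + 16×2 + 25×6 + 19×10 + 10×3 = 717.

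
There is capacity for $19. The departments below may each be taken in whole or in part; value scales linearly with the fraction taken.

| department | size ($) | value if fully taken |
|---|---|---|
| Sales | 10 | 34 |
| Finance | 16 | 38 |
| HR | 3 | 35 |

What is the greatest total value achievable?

83.25

Best value per unit of size first: HR 35/3≈11.7, Sales 34/10≈3.4, Finance 38/16≈2.38.
All 3 $ of HR fit (value 35) → 16 remain.
All 10 $ of Sales fit (value 34) → 6 remain.
Fill the last 6 $ with part of Finance: 6/16 of it earns 14.25.
Total value = 83.25.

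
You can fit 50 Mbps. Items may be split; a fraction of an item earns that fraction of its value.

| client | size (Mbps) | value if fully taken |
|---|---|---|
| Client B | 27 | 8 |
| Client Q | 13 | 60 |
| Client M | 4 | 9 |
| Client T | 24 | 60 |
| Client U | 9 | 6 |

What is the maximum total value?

Sort by value density: Client Q 60/13≈4.62, Client T 60/24≈2.5, Client M 9/4≈2.25, Client U 6/9≈0.667, Client B 8/27≈0.296.
All 13 Mbps of Client Q fit (value 60) — 37 remain.
Client T: take in full, 24 Mbps for value 60 — 13 left.
All 4 Mbps of Client M fit (value 9) — 9 remain.
Client U: take in full, 9 Mbps for value 6 — 0 left.
Total value = 135.

135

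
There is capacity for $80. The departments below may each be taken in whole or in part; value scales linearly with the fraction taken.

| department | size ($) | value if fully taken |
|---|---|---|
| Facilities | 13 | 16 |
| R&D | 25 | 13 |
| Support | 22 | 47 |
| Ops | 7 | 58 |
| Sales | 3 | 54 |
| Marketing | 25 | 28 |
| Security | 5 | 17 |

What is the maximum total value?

222.6

Best value per unit of size first: Sales 54/3≈18, Ops 58/7≈8.29, Security 17/5≈3.4, Support 47/22≈2.14, Facilities 16/13≈1.23, Marketing 28/25≈1.12, R&D 13/25≈0.52.
Sales: take in full, 3 $ for value 54 → 77 left.
Ops: take in full, 7 $ for value 58 → 70 left.
Take all of Security (5 $, value 17) → 65 $ left.
Take all of Support (22 $, value 47) → 43 $ left.
Take all of Facilities (13 $, value 16) → 30 $ left.
Marketing: take in full, 25 $ for value 28 → 5 left.
Only 5 $ remain; take 5/25 of R&D for value 13×5/25 = 2.6.
Total value = 222.6.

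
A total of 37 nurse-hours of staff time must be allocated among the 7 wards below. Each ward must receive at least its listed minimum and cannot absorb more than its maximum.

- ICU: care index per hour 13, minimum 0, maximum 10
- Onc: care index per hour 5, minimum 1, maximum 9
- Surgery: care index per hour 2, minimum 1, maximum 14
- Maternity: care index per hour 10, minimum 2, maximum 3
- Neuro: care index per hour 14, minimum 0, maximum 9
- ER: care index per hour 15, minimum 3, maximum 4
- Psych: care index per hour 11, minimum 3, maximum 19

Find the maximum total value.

453

Meeting every minimum uses 0+1+1+2+0+3+3 = 10 nurse-hours, leaving 27.
Highest care index per hour first: ER 15 > Neuro 14 > ICU 13 > Psych 11 > Maternity 10 > Onc 5 > Surgery 2.
Give ER 1 more to hit its cap of 4 ; 26 left.
Neuro: +9 to 9 (cap) ; 17 left.
ICU: +10 to 10 (cap) ; 7 left.
Only 7 left; Psych takes them to reach 10.
Total = 13×10 + 5×1 + 2×1 + 10×2 + 14×9 + 15×4 + 11×10 = 453.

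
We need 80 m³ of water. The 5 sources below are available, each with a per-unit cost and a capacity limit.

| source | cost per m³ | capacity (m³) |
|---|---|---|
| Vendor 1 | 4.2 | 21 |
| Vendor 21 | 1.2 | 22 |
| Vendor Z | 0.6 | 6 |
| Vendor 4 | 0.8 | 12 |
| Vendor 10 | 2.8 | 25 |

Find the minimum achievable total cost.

172.6

Cheapest first:
Take 6 from Vendor Z at 0.6 → need 74 more.
Vendor 4 at 0.8: take all 12 m³ → 62 still needed.
Take 22 from Vendor 21 at 1.2 → need 40 more.
Vendor 10 (2.8): use full 25 → 15 m³ to go.
Take 15 from Vendor 1 at 4.2 to finish.
Cost = 6×0.6 + 12×0.8 + 22×1.2 + 25×2.8 + 15×4.2 = 172.6.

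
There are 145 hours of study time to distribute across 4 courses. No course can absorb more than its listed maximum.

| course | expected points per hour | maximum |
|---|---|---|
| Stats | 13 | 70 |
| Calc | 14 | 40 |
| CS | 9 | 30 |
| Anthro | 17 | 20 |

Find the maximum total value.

1945

Order the courses by expected points per hour: Anthro 17 > Calc 14 > Stats 13 > CS 9.
Give Anthro 20 to hit its cap of 20 — 125 left.
Calc: +40 to 40 (cap) — 85 left.
Give Stats 70 to hit its cap of 70 — 15 left.
Only 15 left; CS takes them to reach 15.
Total = 13×70 + 14×40 + 9×15 + 17×20 = 1945.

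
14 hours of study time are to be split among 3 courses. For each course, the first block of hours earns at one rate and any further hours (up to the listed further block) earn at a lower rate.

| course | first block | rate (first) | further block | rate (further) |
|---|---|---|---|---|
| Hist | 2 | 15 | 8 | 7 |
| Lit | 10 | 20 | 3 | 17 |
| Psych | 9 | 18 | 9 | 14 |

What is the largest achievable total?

272

Rank every tier by rate: Lit/T1 20 > Psych/T1 18 > Lit/T2 17 > Hist/T1 15 > Psych/T2 14 > Hist/T2 7.
Lit/T1 (20): +10 — 4 left.
4 remain; put them into Psych T1 at 18.
Total = 20×10 + 18×4 = 272.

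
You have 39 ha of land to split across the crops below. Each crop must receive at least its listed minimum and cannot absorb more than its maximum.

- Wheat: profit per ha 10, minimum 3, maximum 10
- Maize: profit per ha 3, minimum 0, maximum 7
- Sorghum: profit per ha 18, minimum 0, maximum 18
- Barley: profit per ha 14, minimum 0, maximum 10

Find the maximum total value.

567

Meeting every minimum uses 3+0+0+0 = 3 ha, leaving 36.
Order the crops by profit per ha: Sorghum 18 > Barley 14 > Wheat 10 > Maize 3.
Give Sorghum 18 more to hit its cap of 18 → 18 left.
Give Barley 10 more to hit its cap of 10 → 8 left.
Wheat: +7 to 10 (cap) → 1 left.
Maize has room for 7 more but only 1 remain, so it gets 1.
Total = 10×10 + 3×1 + 18×18 + 14×10 = 567.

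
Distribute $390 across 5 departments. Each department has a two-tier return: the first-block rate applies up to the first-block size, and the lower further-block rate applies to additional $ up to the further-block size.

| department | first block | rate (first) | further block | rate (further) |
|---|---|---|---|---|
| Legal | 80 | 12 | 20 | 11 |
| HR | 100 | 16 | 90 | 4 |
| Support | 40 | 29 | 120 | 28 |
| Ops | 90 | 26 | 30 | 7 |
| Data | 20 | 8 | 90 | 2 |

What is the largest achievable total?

Order all 10 blocks by rate: Support/first 29 > Support/second 28 > Ops/first 26 > HR/first 16 > Legal/first 12 > Legal/second 11 > Data/first 8 > Ops/second 7 > HR/second 4 > Data/second 2.
Support/first (29): +40 — 350 left.
Fill Support second block (120 at 28) — 230 left.
Ops first at 26: fill all 90 — 140 left.
Fill HR first block (100 at 16) — 40 left.
40 remain; put them into Legal first at 12.
Total = 29×40 + 28×120 + 26×90 + 16×100 + 12×40 = 8940.

8940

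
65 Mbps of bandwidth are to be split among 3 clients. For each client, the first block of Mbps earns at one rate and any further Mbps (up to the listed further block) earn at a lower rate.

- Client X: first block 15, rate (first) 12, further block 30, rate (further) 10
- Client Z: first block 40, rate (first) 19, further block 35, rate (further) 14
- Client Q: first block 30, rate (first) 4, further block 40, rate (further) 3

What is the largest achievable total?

Treat each block as its own option and order by rate: Client Z/T1 19 > Client Z/T2 14 > Client X/T1 12 > Client X/T2 10 > Client Q/T1 4 > Client Q/T2 3.
Client Z T1 at 19: fill all 40 → 25 left.
Client Z/T2: +25 of 35 at 14; pool empty.
Total = 19×40 + 14×25 = 1110.

1110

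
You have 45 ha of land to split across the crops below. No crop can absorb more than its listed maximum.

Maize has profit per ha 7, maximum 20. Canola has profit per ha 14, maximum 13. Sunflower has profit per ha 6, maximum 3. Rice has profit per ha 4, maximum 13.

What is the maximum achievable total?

376

Highest profit per ha first: Canola 14 > Maize 7 > Sunflower 6 > Rice 4.
Canola: +13 to 13 (cap) ; 32 left.
Maize takes 20 to reach its cap of 20 ; 12 left.
Sunflower: +3 to 3 (cap) ; 9 left.
Rice: +9 (room for 13) → 9. Pool exhausted.
Total = 7×20 + 14×13 + 6×3 + 4×9 = 376.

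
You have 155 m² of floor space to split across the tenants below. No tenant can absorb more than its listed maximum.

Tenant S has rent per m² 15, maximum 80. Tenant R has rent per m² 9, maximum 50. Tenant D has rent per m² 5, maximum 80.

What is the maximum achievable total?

1775

Rank by rent per m²: Tenant S 15 > Tenant R 9 > Tenant D 5.
Give Tenant S 80 to hit its cap of 80 — 75 left.
Tenant R: +50 to 50 (cap) — 25 left.
Only 25 left; Tenant D takes them to reach 25.
Total = 15×80 + 9×50 + 5×25 = 1775.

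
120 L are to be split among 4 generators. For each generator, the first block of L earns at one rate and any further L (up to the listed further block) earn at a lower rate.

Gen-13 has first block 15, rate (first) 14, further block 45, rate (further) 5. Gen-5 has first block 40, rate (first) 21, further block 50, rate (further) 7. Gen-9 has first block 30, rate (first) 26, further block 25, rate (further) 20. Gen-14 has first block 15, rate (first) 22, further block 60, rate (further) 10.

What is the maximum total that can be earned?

2590

Treat each block as its own option and order by rate: Gen-9/first 26 > Gen-14/first 22 > Gen-5/first 21 > Gen-9/second 20 > Gen-13/first 14 > Gen-14/second 10 > Gen-5/second 7 > Gen-13/second 5.
Fill Gen-9 first block (30 at 26) — 90 left.
Gen-14 first at 22: fill all 15 — 75 left.
Fill Gen-5 first block (40 at 21) — 35 left.
Fill Gen-9 second block (25 at 20) — 10 left.
Gen-13/first: +10 of 15 at 14; pool empty.
Total = 26×30 + 22×15 + 21×40 + 20×25 + 14×10 = 2590.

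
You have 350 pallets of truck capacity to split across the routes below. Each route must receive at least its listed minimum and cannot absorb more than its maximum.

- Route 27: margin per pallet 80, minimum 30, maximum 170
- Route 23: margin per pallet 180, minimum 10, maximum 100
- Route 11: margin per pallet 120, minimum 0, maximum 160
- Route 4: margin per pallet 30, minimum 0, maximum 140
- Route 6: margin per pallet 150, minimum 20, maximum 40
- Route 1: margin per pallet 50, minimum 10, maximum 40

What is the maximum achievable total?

46900

Meeting every minimum uses 30+10+0+0+20+10 = 70 pallets, leaving 280.
Highest margin per pallet first: Route 23 180 > Route 6 150 > Route 11 120 > Route 27 80 > Route 1 50 > Route 4 30.
Route 23: +90 to 100 (cap) → 190 left.
Route 6 takes 20 more to reach its cap of 40 → 170 left.
Route 11: +160 to 160 (cap) → 10 left.
Only 10 left; Route 27 takes them to reach 40.
Total = 80×40 + 180×100 + 120×160 + 150×40 + 50×10 = 46900.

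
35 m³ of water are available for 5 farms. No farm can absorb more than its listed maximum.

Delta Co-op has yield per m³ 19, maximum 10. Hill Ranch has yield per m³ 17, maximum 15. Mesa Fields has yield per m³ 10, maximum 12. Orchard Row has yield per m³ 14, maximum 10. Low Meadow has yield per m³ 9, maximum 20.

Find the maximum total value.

Order the farms by yield per m³: Delta Co-op 19 > Hill Ranch 17 > Orchard Row 14 > Mesa Fields 10 > Low Meadow 9.
Delta Co-op takes 10 to reach its cap of 10 → 25 left.
Hill Ranch takes 15 to reach its cap of 15 → 10 left.
Give Orchard Row 10 to hit its cap of 10 → 0 left.
Total = 19×10 + 17×15 + 14×10 = 585.

585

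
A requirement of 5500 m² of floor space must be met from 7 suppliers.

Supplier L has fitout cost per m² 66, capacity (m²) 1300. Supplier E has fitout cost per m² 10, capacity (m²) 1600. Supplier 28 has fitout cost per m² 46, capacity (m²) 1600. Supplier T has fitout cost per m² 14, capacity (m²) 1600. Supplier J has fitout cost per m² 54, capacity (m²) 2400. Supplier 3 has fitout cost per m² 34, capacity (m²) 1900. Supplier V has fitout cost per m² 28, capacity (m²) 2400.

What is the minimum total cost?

Cheapest first:
Supplier E at 10: take all 1600 m² → 3900 still needed.
Take 1600 from Supplier T at 14 → need 2300 more.
Supplier V (28): take the remaining 2300 → done.
Supplier 3, Supplier 28, Supplier J, Supplier L: unused.
Cost = 1600×10 + 1600×14 + 2300×28 = 102800.

102800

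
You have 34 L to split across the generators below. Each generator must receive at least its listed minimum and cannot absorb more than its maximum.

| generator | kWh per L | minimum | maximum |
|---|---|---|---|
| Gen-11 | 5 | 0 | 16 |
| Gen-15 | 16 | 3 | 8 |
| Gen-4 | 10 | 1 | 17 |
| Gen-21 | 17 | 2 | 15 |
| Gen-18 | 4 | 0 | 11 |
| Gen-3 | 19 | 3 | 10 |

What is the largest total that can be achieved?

583

Meeting every minimum uses 0+3+1+2+0+3 = 9 L, leaving 25.
Highest kWh per L first: Gen-3 19 > Gen-21 17 > Gen-15 16 > Gen-4 10 > Gen-11 5 > Gen-18 4.
Give Gen-3 7 more to hit its cap of 10 ; 18 left.
Gen-21 takes 13 more to reach its cap of 15 ; 5 left.
Gen-15 takes 5 more to reach its cap of 8 ; 0 left.
Total = 16×8 + 10×1 + 17×15 + 19×10 = 583.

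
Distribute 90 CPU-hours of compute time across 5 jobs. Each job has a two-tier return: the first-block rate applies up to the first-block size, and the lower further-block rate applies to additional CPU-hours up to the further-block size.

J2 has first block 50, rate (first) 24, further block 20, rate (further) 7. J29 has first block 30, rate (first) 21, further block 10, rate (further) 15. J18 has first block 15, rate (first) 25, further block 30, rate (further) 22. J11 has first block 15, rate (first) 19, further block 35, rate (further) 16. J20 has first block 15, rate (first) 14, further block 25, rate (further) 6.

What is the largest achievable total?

Rank every tier by rate: J18/first 25 > J2/first 24 > J18/second 22 > J29/first 21 > J11/first 19 > J11/second 16 > J29/second 15 > J20/first 14 > J2/second 7 > J20/second 6.
Fill J18 first block (15 at 25) → 75 left.
J2/first (24): +50 → 25 left.
J18/second: +25 of 30 at 22; pool empty.
Total = 25×15 + 24×50 + 22×25 = 2125.

2125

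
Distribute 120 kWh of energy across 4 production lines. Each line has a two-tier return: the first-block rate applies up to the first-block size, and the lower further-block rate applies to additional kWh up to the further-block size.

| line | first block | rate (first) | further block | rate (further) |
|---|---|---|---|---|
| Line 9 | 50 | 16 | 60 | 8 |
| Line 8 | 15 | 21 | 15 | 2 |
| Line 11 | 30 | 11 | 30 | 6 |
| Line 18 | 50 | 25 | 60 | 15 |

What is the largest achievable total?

Treat each block as its own option and order by rate: Line 18/T1 25 > Line 8/T1 21 > Line 9/T1 16 > Line 18/T2 15 > Line 11/T1 11 > Line 9/T2 8 > Line 11/T2 6 > Line 8/T2 2.
Line 18/T1 (25): +50 — 70 left.
Line 8 T1 at 21: fill all 15 — 55 left.
Fill Line 9 T1 block (50 at 16) — 5 left.
Line 18 T2 at 15: only 5 left, fill 5.
Total = 25×50 + 21×15 + 16×50 + 15×5 = 2440.

2440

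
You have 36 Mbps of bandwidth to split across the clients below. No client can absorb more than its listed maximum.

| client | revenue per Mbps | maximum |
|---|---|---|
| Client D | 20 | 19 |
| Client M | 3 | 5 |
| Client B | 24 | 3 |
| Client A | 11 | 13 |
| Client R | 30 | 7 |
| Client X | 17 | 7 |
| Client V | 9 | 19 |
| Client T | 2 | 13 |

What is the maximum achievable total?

781

Highest revenue per Mbps first: Client R 30 > Client B 24 > Client D 20 > Client X 17 > Client A 11 > Client V 9 > Client M 3 > Client T 2.
Client R takes 7 to reach its cap of 7 → 29 left.
Client B: +3 to 3 (cap) → 26 left.
Client D: +19 to 19 (cap) → 7 left.
Client X: +7 to 7 (cap) → 0 left.
Total = 20×19 + 24×3 + 30×7 + 17×7 = 781.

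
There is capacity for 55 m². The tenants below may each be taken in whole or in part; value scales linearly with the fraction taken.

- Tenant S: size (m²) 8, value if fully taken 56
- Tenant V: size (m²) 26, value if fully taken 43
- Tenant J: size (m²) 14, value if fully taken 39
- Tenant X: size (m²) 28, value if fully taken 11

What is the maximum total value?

Rank by value-to-size ratio: Tenant S 56/8≈7, Tenant J 39/14≈2.79, Tenant V 43/26≈1.65, Tenant X 11/28≈0.393.
All 8 m² of Tenant S fit (value 56) — 47 remain.
All 14 m² of Tenant J fit (value 39) — 33 remain.
All 26 m² of Tenant V fit (value 43) — 7 remain.
Only 7 m² remain; take 7/28 of Tenant X for value 11×7/28 = 2.75.
Total value = 140.75.

140.75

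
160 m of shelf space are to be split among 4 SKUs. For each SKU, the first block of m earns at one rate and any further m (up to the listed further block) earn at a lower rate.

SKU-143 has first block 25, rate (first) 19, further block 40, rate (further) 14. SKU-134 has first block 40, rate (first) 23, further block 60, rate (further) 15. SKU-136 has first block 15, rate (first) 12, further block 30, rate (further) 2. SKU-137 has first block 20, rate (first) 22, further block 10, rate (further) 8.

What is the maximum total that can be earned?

Order all 8 blocks by rate: SKU-134/T1 23 > SKU-137/T1 22 > SKU-143/T1 19 > SKU-134/T2 15 > SKU-143/T2 14 > SKU-136/T1 12 > SKU-137/T2 8 > SKU-136/T2 2.
Fill SKU-134 T1 block (40 at 23) ; 120 left.
Fill SKU-137 T1 block (20 at 22) ; 100 left.
SKU-143/T1 (19): +25 ; 75 left.
Fill SKU-134 T2 block (60 at 15) ; 15 left.
SKU-143/T2: +15 of 40 at 14; pool empty.
Total = 23×40 + 22×20 + 19×25 + 15×60 + 14×15 = 2945.

2945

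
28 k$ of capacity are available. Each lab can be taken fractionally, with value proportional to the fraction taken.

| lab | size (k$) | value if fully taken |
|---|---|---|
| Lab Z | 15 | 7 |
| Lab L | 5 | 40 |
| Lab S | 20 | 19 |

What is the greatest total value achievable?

Sort by value density: Lab L 40/5≈8, Lab S 19/20≈0.95, Lab Z 7/15≈0.467.
Take all of Lab L (5 k$, value 40) ; 23 k$ left.
All 20 k$ of Lab S fit (value 19) ; 3 remain.
Only 3 k$ remain; take 3/15 of Lab Z for value 7×3/15 = 1.4.
Total value = 60.4.

60.4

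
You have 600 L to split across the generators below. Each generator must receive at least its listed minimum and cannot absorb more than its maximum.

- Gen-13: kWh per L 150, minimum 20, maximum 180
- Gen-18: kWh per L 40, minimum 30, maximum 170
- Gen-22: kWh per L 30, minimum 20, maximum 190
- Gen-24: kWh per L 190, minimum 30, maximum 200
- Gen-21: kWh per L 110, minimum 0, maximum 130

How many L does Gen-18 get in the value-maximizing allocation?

Meeting every minimum uses 20+30+20+30+0 = 100 L, leaving 500.
Rank by kWh per L: Gen-24 190 > Gen-13 150 > Gen-21 110 > Gen-18 40 > Gen-22 30.
Gen-24: +170 to 200 (cap) — 330 left.
Gen-13: +160 to 180 (cap) — 170 left.
Give Gen-21 130 more to hit its cap of 130 — 40 left.
Only 40 left; Gen-18 takes them to reach 70.

70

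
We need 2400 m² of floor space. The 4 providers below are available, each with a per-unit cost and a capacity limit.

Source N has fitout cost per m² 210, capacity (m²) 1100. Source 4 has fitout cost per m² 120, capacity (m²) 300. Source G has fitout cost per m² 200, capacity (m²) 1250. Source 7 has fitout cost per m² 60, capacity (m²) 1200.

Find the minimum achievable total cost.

Fill from the cheapest provider first.
Source 7 (60): use full 1200 ; 1200 m² to go.
Take 300 from Source 4 at 120 ; need 900 more.
Source G at 200: take 900 of its 1250 ; requirement met.
Source N: unused.
Cost = 1200×60 + 300×120 + 900×200 = 288000.

288000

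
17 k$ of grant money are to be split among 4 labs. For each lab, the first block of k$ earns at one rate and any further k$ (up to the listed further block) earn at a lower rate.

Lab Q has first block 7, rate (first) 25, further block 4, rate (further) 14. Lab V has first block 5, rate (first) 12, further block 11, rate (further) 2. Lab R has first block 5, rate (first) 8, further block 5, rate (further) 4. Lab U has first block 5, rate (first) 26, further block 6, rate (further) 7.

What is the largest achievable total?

373

Order all 8 blocks by rate: Lab U/tier1 26 > Lab Q/tier1 25 > Lab Q/tier2 14 > Lab V/tier1 12 > Lab R/tier1 8 > Lab U/tier2 7 > Lab R/tier2 4 > Lab V/tier2 2.
Fill Lab U tier1 block (5 at 26) → 12 left.
Fill Lab Q tier1 block (7 at 25) → 5 left.
Lab Q tier2 at 14: fill all 4 → 1 left.
Lab V tier1 at 12: only 1 left, fill 1.
Total = 26×5 + 25×7 + 14×4 + 12×1 = 373.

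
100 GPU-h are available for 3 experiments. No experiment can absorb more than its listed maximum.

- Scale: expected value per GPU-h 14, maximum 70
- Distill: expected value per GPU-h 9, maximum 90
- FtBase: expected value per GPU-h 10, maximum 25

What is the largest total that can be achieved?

Highest expected value per GPU-h first: Scale 14 > FtBase 10 > Distill 9.
Give Scale 70 to hit its cap of 70 → 30 left.
Give FtBase 25 to hit its cap of 25 → 5 left.
Distill has room for 90 but only 5 remain, so it gets 5.
Total = 14×70 + 9×5 + 10×25 = 1275.

1275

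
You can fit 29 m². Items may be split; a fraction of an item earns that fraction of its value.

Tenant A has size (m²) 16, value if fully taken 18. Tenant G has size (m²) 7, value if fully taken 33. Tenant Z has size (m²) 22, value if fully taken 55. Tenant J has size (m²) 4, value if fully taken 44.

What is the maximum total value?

Sort by value density: Tenant J 44/4≈11, Tenant G 33/7≈4.71, Tenant Z 55/22≈2.5, Tenant A 18/16≈1.12.
Take all of Tenant J (4 m², value 44) ; 25 m² left.
Take all of Tenant G (7 m², value 33) ; 18 m² left.
Fill the last 18 m² with part of Tenant Z: 18/22 of it earns 45.
Total value = 122.

122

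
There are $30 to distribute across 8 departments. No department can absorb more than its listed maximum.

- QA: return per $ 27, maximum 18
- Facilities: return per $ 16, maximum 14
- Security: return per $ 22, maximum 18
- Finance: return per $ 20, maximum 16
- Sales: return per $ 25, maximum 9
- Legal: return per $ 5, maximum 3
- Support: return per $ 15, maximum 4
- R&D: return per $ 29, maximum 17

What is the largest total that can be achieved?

Rank by return per $: R&D 29 > QA 27 > Sales 25 > Security 22 > Finance 20 > Facilities 16 > Support 15 > Legal 5.
Give R&D 17 to hit its cap of 17 ; 13 left.
Only 13 left; QA takes them to reach 13.
Total = 27×13 + 29×17 = 844.

844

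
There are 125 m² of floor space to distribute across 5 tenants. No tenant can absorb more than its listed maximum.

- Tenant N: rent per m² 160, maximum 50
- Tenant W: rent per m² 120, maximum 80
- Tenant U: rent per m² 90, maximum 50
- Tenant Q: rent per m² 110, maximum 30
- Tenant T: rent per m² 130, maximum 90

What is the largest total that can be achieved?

Highest rent per m² first: Tenant N 160 > Tenant T 130 > Tenant W 120 > Tenant Q 110 > Tenant U 90.
Tenant N takes 50 to reach its cap of 50 ; 75 left.
Only 75 left; Tenant T takes them to reach 75.
Total = 160×50 + 130×75 = 17750.

17750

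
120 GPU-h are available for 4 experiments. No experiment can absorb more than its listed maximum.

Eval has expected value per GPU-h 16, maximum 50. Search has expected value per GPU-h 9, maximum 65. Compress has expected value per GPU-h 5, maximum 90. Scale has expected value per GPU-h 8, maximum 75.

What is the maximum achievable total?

1425

Highest expected value per GPU-h first: Eval 16 > Search 9 > Scale 8 > Compress 5.
Eval takes 50 to reach its cap of 50 → 70 left.
Search: +65 to 65 (cap) → 5 left.
Scale has room for 75 but only 5 remain, so it gets 5.
Total = 16×50 + 9×65 + 8×5 = 1425.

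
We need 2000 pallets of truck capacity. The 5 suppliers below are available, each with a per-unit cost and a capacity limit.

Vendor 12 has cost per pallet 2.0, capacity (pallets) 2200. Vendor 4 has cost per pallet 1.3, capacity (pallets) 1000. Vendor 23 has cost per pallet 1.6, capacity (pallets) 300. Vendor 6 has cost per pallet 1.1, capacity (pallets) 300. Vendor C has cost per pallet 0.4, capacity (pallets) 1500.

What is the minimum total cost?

1190

Fill from the cheapest supplier first.
Take 1500 from Vendor C at 0.4 ; need 500 more.
Vendor 6 at 1.1: take all 300 pallets ; 200 still needed.
Take 200 from Vendor 4 at 1.3 to finish.
Vendor 23, Vendor 12: unused.
Cost = 1500×0.4 + 300×1.1 + 200×1.3 = 1190.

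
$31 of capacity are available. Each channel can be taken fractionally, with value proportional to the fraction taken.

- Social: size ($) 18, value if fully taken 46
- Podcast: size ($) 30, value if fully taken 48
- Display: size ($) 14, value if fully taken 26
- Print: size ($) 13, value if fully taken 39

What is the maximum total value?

85

Sort by value density: Print 39/13≈3, Social 46/18≈2.56, Display 26/14≈1.86, Podcast 48/30≈1.6.
All 13 $ of Print fit (value 39) — 18 remain.
Social: take in full, 18 $ for value 46 — 0 left.
Total value = 85.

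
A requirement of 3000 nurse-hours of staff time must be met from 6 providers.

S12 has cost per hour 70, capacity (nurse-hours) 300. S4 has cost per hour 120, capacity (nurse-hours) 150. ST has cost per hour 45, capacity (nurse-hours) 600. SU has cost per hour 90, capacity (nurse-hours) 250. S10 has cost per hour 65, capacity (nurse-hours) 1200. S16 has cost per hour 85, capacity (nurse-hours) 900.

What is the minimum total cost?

Fill from the cheapest provider first.
Take 600 from ST at 45 → need 2400 more.
S10 (65): use full 1200 → 1200 nurse-hours to go.
S12 at 70: take all 300 nurse-hours → 900 still needed.
S16 (85): use full 900 → 0 nurse-hours to go.
SU, S4: unused.
Cost = 600×45 + 1200×65 + 300×70 + 900×85 = 202500.

202500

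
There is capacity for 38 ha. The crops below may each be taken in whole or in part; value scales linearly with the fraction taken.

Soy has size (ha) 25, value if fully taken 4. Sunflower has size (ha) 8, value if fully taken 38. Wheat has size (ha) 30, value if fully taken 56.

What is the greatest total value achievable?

Rank by value-to-size ratio: Sunflower 38/8≈4.75, Wheat 56/30≈1.87, Soy 4/25≈0.16.
All 8 ha of Sunflower fit (value 38) — 30 remain.
All 30 ha of Wheat fit (value 56) — 0 remain.
Total value = 94.

94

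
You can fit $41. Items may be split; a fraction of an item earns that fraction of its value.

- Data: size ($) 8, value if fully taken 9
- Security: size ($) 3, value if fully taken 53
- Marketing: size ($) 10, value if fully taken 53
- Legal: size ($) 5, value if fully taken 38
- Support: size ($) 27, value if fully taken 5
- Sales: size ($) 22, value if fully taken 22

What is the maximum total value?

168

Best value per unit of size first: Security 53/3≈17.7, Legal 38/5≈7.6, Marketing 53/10≈5.3, Data 9/8≈1.12, Sales 22/22≈1, Support 5/27≈0.185.
All 3 $ of Security fit (value 53) → 38 remain.
Legal: take in full, 5 $ for value 38 → 33 left.
Take all of Marketing (10 $, value 53) → 23 $ left.
Take all of Data (8 $, value 9) → 15 $ left.
Fill the last 15 $ with part of Sales: 15/22 of it earns 15.
Total value = 168.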